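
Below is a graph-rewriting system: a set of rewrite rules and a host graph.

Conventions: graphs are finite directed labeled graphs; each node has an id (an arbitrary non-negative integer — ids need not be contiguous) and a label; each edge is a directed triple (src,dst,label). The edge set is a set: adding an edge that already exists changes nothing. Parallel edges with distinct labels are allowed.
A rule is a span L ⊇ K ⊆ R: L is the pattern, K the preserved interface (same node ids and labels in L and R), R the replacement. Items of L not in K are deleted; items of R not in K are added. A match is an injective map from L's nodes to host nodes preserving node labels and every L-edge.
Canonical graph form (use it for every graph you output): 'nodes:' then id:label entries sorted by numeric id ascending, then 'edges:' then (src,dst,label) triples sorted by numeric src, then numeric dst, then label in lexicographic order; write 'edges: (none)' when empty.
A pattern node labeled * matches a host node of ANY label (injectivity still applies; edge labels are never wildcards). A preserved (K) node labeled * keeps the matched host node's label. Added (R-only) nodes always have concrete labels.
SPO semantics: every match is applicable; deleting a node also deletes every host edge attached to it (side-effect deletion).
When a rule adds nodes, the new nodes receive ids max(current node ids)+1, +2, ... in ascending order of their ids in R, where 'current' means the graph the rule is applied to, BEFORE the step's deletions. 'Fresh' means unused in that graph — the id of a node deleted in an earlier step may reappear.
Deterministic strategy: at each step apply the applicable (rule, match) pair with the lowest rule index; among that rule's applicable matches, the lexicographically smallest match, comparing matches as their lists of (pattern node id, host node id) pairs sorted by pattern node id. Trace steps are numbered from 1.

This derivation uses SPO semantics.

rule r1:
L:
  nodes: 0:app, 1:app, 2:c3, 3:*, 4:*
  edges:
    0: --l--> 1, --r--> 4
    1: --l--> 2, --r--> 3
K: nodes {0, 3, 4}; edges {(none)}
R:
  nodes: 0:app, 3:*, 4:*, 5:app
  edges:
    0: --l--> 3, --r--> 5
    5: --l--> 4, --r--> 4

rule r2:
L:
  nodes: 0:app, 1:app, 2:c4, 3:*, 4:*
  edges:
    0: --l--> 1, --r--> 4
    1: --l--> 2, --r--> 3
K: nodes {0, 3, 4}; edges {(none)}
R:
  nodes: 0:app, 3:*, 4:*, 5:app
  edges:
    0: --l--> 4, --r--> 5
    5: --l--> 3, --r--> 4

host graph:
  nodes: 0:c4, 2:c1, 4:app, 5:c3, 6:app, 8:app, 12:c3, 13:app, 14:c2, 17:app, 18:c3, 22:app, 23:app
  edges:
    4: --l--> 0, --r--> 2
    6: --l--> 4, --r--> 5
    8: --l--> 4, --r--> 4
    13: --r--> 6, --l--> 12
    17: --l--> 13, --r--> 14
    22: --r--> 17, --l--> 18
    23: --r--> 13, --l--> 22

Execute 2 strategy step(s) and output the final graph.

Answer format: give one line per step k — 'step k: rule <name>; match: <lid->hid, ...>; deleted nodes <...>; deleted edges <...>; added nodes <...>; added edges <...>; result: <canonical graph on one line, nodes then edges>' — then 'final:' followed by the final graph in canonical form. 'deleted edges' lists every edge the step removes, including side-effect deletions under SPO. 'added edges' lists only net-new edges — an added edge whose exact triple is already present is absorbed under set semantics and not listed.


step 1: rule r1; match: 0->17, 1->13, 2->12, 3->6, 4->14; deleted nodes 12, 13; deleted edges (13,6,r); (13,12,l); (17,13,l); (17,14,r); (23,13,r); added nodes 24; added edges (17,6,l); (17,24,r); (24,14,l); (24,14,r); result: nodes: 0:c4, 2:c1, 4:app, 5:c3, 6:app, 8:app, 14:c2, 17:app, 18:c3, 22:app, 23:app, 24:app edges: (4,0,l); (4,2,r); (6,4,l); (6,5,r); (8,4,l); (8,4,r); (17,6,l); (17,24,r); (22,17,r); (22,18,l); (23,22,l); (24,14,l); (24,14,r)
step 2: rule r2; match: 0->6, 1->4, 2->0, 3->2, 4->5; deleted nodes 0, 4; deleted edges (4,0,l); (4,2,r); (6,4,l); (6,5,r); (8,4,l); (8,4,r); added nodes 25; added edges (6,5,l); (6,25,r); (25,2,l); (25,5,r); result: nodes: 2:c1, 5:c3, 6:app, 8:app, 14:c2, 17:app, 18:c3, 22:app, 23:app, 24:app, 25:app edges: (6,5,l); (6,25,r); (17,6,l); (17,24,r); (22,17,r); (22,18,l); (23,22,l); (24,14,l); (24,14,r); (25,2,l); (25,5,r)
final:
nodes: 2:c1, 5:c3, 6:app, 8:app, 14:c2, 17:app, 18:c3, 22:app, 23:app, 24:app, 25:app
edges: (6,5,l); (6,25,r); (17,6,l); (17,24,r); (22,17,r); (22,18,l); (23,22,l); (24,14,l); (24,14,r); (25,2,l); (25,5,r)


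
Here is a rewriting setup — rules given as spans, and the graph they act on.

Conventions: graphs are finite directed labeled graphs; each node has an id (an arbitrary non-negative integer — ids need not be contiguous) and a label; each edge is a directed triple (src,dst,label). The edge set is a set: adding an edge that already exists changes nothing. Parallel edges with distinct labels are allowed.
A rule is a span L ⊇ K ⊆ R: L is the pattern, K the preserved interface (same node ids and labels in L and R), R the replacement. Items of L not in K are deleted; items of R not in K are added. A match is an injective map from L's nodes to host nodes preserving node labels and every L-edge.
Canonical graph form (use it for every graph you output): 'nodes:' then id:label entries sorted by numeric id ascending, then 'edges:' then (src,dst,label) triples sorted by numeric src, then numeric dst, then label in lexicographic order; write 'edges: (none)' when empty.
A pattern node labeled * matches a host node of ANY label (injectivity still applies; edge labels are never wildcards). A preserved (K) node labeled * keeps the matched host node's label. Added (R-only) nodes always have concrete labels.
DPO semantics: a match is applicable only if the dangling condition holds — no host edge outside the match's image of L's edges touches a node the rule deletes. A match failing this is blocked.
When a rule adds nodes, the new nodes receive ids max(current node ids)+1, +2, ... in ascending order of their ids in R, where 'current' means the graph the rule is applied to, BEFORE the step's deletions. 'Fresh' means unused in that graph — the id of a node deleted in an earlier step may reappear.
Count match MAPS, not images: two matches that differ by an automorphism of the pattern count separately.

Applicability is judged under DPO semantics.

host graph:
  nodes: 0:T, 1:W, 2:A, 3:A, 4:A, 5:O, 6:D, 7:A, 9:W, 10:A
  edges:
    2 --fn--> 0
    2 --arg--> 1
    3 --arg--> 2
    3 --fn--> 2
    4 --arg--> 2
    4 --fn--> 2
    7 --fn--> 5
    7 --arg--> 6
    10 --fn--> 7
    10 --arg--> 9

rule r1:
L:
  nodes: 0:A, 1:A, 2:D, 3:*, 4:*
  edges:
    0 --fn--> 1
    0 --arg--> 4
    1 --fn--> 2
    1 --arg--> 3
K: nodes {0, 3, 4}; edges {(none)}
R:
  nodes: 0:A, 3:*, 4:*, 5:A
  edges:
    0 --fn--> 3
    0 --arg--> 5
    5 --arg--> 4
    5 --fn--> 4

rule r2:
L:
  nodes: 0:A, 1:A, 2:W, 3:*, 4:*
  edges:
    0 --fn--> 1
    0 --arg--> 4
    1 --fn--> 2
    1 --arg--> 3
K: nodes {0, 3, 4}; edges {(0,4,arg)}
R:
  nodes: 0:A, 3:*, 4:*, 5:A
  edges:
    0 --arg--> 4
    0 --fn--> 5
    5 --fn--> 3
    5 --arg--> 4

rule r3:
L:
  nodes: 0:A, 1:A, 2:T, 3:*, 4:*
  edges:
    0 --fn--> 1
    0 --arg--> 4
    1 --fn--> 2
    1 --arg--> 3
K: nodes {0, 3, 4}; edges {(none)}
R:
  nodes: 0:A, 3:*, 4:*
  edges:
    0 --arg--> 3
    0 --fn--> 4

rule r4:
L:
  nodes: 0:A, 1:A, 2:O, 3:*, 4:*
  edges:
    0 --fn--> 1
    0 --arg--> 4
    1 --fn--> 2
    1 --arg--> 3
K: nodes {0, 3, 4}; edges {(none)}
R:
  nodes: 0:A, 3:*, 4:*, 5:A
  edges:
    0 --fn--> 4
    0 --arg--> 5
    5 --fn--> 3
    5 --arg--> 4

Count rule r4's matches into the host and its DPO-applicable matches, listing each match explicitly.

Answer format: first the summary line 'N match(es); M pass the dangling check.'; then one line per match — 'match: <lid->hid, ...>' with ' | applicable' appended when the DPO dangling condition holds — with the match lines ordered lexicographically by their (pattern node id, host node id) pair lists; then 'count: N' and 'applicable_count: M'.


1 match(es); 1 pass the dangling check.
match: 0->10, 1->7, 2->5, 3->6, 4->9 | applicable
count: 1
applicable_count: 1


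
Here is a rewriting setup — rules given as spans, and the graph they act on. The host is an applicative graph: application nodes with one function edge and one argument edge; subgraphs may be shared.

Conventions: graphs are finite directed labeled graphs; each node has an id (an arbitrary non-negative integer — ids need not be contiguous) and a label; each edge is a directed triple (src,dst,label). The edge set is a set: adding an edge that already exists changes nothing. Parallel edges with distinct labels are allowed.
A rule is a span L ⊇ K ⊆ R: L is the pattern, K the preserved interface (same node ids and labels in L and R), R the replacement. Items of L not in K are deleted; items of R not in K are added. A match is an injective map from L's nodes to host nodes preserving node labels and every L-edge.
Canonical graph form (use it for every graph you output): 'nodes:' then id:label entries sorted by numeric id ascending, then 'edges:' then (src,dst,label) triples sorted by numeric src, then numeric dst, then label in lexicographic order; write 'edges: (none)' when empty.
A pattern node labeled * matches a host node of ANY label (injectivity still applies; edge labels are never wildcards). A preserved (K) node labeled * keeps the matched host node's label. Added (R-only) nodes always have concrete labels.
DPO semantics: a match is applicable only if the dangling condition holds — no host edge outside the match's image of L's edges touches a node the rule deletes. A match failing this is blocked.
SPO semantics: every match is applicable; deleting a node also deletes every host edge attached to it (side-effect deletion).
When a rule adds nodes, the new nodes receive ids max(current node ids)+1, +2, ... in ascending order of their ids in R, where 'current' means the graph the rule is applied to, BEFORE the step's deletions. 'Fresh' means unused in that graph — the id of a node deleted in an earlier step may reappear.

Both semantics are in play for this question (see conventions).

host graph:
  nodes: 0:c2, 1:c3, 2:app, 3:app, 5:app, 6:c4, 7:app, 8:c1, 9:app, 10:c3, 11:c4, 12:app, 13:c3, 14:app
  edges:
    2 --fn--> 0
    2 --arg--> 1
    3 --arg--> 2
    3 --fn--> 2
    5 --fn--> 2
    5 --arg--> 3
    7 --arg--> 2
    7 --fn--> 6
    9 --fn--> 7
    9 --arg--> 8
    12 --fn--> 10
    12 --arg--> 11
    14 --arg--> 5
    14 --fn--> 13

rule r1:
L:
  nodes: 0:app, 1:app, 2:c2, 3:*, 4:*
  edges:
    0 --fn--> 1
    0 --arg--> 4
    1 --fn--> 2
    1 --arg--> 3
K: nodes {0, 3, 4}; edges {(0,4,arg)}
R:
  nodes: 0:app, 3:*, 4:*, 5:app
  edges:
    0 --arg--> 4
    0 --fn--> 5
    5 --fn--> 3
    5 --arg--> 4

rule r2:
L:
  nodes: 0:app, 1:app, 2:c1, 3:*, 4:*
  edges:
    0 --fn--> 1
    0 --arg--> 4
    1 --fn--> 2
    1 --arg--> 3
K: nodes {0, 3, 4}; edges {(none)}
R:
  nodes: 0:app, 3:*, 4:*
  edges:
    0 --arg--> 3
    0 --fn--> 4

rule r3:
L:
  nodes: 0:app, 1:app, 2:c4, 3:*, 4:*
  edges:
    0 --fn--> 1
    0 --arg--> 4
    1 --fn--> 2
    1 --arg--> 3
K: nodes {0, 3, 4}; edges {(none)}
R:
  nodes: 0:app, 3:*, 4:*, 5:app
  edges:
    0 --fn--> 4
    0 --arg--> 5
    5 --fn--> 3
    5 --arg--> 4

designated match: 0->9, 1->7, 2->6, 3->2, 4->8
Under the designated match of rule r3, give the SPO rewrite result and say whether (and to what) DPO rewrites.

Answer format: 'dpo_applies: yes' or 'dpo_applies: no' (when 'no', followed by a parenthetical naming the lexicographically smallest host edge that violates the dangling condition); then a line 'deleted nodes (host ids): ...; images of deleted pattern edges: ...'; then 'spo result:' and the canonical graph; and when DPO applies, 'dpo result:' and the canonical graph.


dpo_applies: yes
deleted nodes (host ids): 6, 7; images of deleted pattern edges: (7,2,arg); (7,6,fn); (9,7,fn); (9,8,arg)
spo result:
nodes: 0:c2, 1:c3, 2:app, 3:app, 5:app, 8:c1, 9:app, 10:c3, 11:c4, 12:app, 13:c3, 14:app, 15:app
edges: (2,0,fn); (2,1,arg); (3,2,arg); (3,2,fn); (5,2,fn); (5,3,arg); (9,8,fn); (9,15,arg); (12,10,fn); (12,11,arg); (14,5,arg); (14,13,fn); (15,2,fn); (15,8,arg)
dpo result:
nodes: 0:c2, 1:c3, 2:app, 3:app, 5:app, 8:c1, 9:app, 10:c3, 11:c4, 12:app, 13:c3, 14:app, 15:app
edges: (2,0,fn); (2,1,arg); (3,2,arg); (3,2,fn); (5,2,fn); (5,3,arg); (9,8,fn); (9,15,arg); (12,10,fn); (12,11,arg); (14,5,arg); (14,13,fn); (15,2,fn); (15,8,arg)


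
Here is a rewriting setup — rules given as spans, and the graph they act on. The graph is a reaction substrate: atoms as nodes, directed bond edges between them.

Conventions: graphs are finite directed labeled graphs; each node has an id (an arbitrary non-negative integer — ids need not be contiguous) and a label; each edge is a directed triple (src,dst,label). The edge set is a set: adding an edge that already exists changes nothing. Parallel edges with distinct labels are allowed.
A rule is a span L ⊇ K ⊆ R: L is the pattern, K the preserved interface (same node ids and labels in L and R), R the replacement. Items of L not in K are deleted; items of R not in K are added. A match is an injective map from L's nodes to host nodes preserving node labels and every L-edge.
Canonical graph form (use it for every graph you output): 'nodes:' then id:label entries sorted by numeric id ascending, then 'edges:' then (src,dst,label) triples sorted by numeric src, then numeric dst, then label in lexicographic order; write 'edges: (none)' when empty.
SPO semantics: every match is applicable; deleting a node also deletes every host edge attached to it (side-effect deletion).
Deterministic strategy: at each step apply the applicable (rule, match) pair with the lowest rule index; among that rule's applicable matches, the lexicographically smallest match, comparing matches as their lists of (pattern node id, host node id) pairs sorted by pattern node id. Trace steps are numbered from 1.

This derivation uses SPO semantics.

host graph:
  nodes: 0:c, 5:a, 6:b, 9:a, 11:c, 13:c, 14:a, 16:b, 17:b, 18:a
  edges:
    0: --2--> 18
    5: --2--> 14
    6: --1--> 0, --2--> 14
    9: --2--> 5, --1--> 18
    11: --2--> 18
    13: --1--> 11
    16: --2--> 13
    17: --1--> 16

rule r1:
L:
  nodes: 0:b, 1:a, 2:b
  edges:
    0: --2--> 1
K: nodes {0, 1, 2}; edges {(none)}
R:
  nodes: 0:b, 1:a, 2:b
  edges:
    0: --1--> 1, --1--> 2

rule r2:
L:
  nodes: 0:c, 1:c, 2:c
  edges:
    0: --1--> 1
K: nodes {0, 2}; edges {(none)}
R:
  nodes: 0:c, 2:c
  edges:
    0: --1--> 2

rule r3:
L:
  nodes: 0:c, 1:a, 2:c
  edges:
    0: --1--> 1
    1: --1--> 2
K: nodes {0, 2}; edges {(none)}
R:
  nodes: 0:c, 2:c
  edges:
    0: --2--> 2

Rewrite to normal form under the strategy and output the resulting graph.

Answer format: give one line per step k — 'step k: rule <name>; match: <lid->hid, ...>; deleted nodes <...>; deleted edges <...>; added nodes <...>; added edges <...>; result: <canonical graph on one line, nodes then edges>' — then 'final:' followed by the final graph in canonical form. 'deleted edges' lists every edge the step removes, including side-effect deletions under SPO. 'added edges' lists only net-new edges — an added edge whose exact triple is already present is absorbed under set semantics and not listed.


step 1: rule r1; match: 0->6, 1->14, 2->16; deleted nodes (none); deleted edges (6,14,2); added nodes (none); added edges (6,14,1); (6,16,1); result: nodes: 0:c, 5:a, 6:b, 9:a, 11:c, 13:c, 14:a, 16:b, 17:b, 18:a edges: (0,18,2); (5,14,2); (6,0,1); (6,14,1); (6,16,1); (9,5,2); (9,18,1); (11,18,2); (13,11,1); (16,13,2); (17,16,1)
step 2: rule r2; match: 0->13, 1->11, 2->0; deleted nodes 11; deleted edges (11,18,2); (13,11,1); added nodes (none); added edges (13,0,1); result: nodes: 0:c, 5:a, 6:b, 9:a, 13:c, 14:a, 16:b, 17:b, 18:a edges: (0,18,2); (5,14,2); (6,0,1); (6,14,1); (6,16,1); (9,5,2); (9,18,1); (13,0,1); (16,13,2); (17,16,1)
final:
nodes: 0:c, 5:a, 6:b, 9:a, 13:c, 14:a, 16:b, 17:b, 18:a
edges: (0,18,2); (5,14,2); (6,0,1); (6,14,1); (6,16,1); (9,5,2); (9,18,1); (13,0,1); (16,13,2); (17,16,1)


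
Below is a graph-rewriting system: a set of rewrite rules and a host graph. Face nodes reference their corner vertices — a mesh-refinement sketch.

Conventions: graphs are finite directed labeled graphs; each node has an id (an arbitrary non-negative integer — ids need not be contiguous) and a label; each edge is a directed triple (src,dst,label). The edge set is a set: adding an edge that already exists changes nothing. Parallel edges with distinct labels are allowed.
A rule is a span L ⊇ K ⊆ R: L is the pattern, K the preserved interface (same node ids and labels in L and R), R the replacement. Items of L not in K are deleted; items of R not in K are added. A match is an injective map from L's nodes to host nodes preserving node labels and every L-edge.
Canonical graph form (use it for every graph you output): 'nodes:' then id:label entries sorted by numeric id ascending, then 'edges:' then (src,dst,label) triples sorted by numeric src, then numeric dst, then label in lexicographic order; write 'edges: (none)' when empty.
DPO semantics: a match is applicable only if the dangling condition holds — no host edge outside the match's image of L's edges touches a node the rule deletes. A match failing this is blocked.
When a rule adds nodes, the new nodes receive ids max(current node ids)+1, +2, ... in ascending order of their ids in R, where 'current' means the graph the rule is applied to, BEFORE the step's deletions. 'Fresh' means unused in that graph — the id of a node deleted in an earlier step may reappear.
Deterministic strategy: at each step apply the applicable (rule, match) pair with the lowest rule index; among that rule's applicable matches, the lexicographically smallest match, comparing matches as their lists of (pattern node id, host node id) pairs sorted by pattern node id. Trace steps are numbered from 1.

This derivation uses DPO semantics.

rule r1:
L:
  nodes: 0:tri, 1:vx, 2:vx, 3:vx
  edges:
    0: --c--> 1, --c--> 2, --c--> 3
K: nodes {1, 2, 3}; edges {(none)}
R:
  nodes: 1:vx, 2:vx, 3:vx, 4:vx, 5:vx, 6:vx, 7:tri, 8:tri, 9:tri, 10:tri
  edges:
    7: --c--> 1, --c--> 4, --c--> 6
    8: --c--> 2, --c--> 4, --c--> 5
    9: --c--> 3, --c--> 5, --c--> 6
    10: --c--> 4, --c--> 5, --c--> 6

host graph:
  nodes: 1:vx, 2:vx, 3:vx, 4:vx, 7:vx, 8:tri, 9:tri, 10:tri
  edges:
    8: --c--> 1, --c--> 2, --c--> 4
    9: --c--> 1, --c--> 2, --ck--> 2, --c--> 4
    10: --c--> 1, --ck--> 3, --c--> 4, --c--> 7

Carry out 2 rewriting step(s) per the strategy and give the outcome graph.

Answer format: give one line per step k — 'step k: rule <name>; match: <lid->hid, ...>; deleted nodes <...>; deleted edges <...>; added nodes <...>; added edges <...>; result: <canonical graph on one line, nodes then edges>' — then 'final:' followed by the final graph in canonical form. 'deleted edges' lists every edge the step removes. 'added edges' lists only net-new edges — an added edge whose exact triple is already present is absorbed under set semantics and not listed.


step 1: rule r1; match: 0->8, 1->1, 2->2, 3->4; deleted nodes 8; deleted edges (8,1,c); (8,2,c); (8,4,c); added nodes 11, 12, 13, 14, 15, 16, 17; added edges (14,1,c); (14,11,c); (14,13,c); (15,2,c); (15,11,c); (15,12,c); (16,4,c); (16,12,c); (16,13,c); (17,11,c); (17,12,c); (17,13,c); result: nodes: 1:vx, 2:vx, 3:vx, 4:vx, 7:vx, 9:tri, 10:tri, 11:vx, 12:vx, 13:vx, 14:tri, 15:tri, 16:tri, 17:tri edges: (9,1,c); (9,2,c); (9,2,ck); (9,4,c); (10,1,c); (10,3,ck); (10,4,c); (10,7,c); (14,1,c); (14,11,c); (14,13,c); (15,2,c); (15,11,c); (15,12,c); (16,4,c); (16,12,c); (16,13,c); (17,11,c); (17,12,c); (17,13,c)
step 2: rule r1; match: 0->14, 1->1, 2->11, 3->13; deleted nodes 14; deleted edges (14,1,c); (14,11,c); (14,13,c); added nodes 18, 19, 20, 21, 22, 23, 24; added edges (21,1,c); (21,18,c); (21,20,c); (22,11,c); (22,18,c); (22,19,c); (23,13,c); (23,19,c); (23,20,c); (24,18,c); (24,19,c); (24,20,c); result: nodes: 1:vx, 2:vx, 3:vx, 4:vx, 7:vx, 9:tri, 10:tri, 11:vx, 12:vx, 13:vx, 15:tri, 16:tri, 17:tri, 18:vx, 19:vx, 20:vx, 21:tri, 22:tri, 23:tri, 24:tri edges: (9,1,c); (9,2,c); (9,2,ck); (9,4,c); (10,1,c); (10,3,ck); (10,4,c); (10,7,c); (15,2,c); (15,11,c); (15,12,c); (16,4,c); (16,12,c); (16,13,c); (17,11,c); (17,12,c); (17,13,c); (21,1,c); (21,18,c); (21,20,c); (22,11,c); (22,18,c); (22,19,c); (23,13,c); (23,19,c); (23,20,c); (24,18,c); (24,19,c); (24,20,c)
final:
nodes: 1:vx, 2:vx, 3:vx, 4:vx, 7:vx, 9:tri, 10:tri, 11:vx, 12:vx, 13:vx, 15:tri, 16:tri, 17:tri, 18:vx, 19:vx, 20:vx, 21:tri, 22:tri, 23:tri, 24:tri
edges: (9,1,c); (9,2,c); (9,2,ck); (9,4,c); (10,1,c); (10,3,ck); (10,4,c); (10,7,c); (15,2,c); (15,11,c); (15,12,c); (16,4,c); (16,12,c); (16,13,c); (17,11,c); (17,12,c); (17,13,c); (21,1,c); (21,18,c); (21,20,c); (22,11,c); (22,18,c); (22,19,c); (23,13,c); (23,19,c); (23,20,c); (24,18,c); (24,19,c); (24,20,c)


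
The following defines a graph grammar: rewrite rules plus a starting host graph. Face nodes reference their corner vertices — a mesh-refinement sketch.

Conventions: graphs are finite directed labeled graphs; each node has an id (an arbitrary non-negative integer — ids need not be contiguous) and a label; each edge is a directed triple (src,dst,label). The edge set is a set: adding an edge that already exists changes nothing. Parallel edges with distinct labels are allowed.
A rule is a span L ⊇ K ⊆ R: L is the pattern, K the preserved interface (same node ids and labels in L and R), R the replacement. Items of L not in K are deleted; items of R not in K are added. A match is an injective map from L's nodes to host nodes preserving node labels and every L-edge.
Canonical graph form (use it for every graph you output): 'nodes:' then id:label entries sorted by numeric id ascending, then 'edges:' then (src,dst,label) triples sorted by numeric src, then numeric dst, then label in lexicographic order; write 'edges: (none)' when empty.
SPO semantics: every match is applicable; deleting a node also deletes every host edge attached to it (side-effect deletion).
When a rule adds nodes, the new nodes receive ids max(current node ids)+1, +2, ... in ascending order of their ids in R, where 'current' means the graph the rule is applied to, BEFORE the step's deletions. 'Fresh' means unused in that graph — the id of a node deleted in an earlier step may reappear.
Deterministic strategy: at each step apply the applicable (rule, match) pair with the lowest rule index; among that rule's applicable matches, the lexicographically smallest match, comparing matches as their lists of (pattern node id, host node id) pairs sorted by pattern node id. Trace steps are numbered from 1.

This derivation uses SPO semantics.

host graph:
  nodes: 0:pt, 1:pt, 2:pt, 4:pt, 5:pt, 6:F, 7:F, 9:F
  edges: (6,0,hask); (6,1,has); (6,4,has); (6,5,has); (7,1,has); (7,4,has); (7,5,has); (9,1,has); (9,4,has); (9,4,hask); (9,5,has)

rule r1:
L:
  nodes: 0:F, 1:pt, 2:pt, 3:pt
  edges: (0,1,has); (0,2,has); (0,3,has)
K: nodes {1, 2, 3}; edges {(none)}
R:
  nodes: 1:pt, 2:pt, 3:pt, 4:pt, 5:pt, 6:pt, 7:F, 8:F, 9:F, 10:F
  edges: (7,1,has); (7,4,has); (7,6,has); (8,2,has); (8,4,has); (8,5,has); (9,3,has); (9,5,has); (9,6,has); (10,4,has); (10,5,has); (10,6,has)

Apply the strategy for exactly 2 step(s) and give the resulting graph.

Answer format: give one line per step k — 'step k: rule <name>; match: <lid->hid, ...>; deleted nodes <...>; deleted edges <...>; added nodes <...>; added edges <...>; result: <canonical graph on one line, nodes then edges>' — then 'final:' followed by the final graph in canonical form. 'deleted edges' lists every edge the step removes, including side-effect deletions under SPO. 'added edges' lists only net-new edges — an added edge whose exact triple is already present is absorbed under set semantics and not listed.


step 1: rule r1; match: 0->6, 1->1, 2->4, 3->5; deleted nodes 6; deleted edges (6,0,hask); (6,1,has); (6,4,has); (6,5,has); added nodes 10, 11, 12, 13, 14, 15, 16; added edges (13,1,has); (13,10,has); (13,12,has); (14,4,has); (14,10,has); (14,11,has); (15,5,has); (15,11,has); (15,12,has); (16,10,has); (16,11,has); (16,12,has); result: nodes: 0:pt, 1:pt, 2:pt, 4:pt, 5:pt, 7:F, 9:F, 10:pt, 11:pt, 12:pt, 13:F, 14:F, 15:F, 16:F edges: (7,1,has); (7,4,has); (7,5,has); (9,1,has); (9,4,has); (9,4,hask); (9,5,has); (13,1,has); (13,10,has); (13,12,has); (14,4,has); (14,10,has); (14,11,has); (15,5,has); (15,11,has); (15,12,has); (16,10,has); (16,11,has); (16,12,has)
step 2: rule r1; match: 0->7, 1->1, 2->4, 3->5; deleted nodes 7; deleted edges (7,1,has); (7,4,has); (7,5,has); added nodes 17, 18, 19, 20, 21, 22, 23; added edges (20,1,has); (20,17,has); (20,19,has); (21,4,has); (21,17,has); (21,18,has); (22,5,has); (22,18,has); (22,19,has); (23,17,has); (23,18,has); (23,19,has); result: nodes: 0:pt, 1:pt, 2:pt, 4:pt, 5:pt, 9:F, 10:pt, 11:pt, 12:pt, 13:F, 14:F, 15:F, 16:F, 17:pt, 18:pt, 19:pt, 20:F, 21:F, 22:F, 23:F edges: (9,1,has); (9,4,has); (9,4,hask); (9,5,has); (13,1,has); (13,10,has); (13,12,has); (14,4,has); (14,10,has); (14,11,has); (15,5,has); (15,11,has); (15,12,has); (16,10,has); (16,11,has); (16,12,has); (20,1,has); (20,17,has); (20,19,has); (21,4,has); (21,17,has); (21,18,has); (22,5,has); (22,18,has); (22,19,has); (23,17,has); (23,18,has); (23,19,has)
final:
nodes: 0:pt, 1:pt, 2:pt, 4:pt, 5:pt, 9:F, 10:pt, 11:pt, 12:pt, 13:F, 14:F, 15:F, 16:F, 17:pt, 18:pt, 19:pt, 20:F, 21:F, 22:F, 23:F
edges: (9,1,has); (9,4,has); (9,4,hask); (9,5,has); (13,1,has); (13,10,has); (13,12,has); (14,4,has); (14,10,has); (14,11,has); (15,5,has); (15,11,has); (15,12,has); (16,10,has); (16,11,has); (16,12,has); (20,1,has); (20,17,has); (20,19,has); (21,4,has); (21,17,has); (21,18,has); (22,5,has); (22,18,has); (22,19,has); (23,17,has); (23,18,has); (23,19,has)


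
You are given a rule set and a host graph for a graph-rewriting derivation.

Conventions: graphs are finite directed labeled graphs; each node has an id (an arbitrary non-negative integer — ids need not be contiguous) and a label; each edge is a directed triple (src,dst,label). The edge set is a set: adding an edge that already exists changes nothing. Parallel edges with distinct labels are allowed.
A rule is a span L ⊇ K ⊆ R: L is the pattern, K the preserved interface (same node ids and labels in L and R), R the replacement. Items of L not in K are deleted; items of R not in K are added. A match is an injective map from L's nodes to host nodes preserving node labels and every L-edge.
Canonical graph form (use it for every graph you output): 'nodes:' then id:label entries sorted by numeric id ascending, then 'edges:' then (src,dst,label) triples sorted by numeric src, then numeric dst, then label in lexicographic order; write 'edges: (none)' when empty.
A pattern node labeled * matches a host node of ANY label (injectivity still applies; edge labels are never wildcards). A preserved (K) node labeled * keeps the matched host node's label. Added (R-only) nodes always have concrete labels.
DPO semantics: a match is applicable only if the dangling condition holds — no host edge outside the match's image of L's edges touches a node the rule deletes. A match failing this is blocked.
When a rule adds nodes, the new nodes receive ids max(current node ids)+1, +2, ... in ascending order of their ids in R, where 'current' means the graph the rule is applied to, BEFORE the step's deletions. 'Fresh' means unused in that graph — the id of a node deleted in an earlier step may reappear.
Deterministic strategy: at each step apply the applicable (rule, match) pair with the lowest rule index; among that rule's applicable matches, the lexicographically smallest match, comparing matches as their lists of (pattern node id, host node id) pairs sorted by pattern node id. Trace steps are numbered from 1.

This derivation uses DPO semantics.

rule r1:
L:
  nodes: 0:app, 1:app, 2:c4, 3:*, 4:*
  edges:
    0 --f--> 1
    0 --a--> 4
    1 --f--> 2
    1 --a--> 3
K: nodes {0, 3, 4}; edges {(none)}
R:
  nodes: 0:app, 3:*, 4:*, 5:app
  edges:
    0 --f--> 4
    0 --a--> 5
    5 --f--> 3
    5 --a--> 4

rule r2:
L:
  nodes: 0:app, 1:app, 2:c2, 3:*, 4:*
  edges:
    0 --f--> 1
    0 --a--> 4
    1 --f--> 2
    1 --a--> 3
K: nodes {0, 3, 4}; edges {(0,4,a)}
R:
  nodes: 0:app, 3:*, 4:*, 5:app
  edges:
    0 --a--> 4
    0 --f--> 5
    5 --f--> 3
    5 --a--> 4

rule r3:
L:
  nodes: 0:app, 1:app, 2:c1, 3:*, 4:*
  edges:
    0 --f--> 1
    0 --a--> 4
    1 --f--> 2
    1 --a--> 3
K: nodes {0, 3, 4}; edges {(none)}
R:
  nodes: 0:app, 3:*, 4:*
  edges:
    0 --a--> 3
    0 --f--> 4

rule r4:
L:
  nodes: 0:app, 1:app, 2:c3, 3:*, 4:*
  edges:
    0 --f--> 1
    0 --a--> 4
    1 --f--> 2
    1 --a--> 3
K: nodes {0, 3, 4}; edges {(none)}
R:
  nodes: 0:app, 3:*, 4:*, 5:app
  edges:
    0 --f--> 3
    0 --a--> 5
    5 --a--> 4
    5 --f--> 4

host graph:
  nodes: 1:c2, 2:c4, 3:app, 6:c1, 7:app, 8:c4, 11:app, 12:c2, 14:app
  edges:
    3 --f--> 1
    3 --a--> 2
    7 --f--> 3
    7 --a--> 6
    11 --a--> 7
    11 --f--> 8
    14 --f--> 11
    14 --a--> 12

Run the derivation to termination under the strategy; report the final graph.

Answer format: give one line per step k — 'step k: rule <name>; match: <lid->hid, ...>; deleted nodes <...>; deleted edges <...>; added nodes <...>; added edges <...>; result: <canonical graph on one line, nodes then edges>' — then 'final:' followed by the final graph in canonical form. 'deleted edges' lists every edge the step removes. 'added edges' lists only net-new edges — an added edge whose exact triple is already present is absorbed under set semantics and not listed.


step 1: rule r1; match: 0->14, 1->11, 2->8, 3->7, 4->12; deleted nodes 8, 11; deleted edges (11,7,a); (11,8,f); (14,11,f); (14,12,a); added nodes 15; added edges (14,12,f); (14,15,a); (15,7,f); (15,12,a); result: nodes: 1:c2, 2:c4, 3:app, 6:c1, 7:app, 12:c2, 14:app, 15:app edges: (3,1,f); (3,2,a); (7,3,f); (7,6,a); (14,12,f); (14,15,a); (15,7,f); (15,12,a)
step 2: rule r2; match: 0->7, 1->3, 2->1, 3->2, 4->6; deleted nodes 1, 3; deleted edges (3,1,f); (3,2,a); (7,3,f); added nodes 16; added edges (7,16,f); (16,2,f); (16,6,a); result: nodes: 2:c4, 6:c1, 7:app, 12:c2, 14:app, 15:app, 16:app edges: (7,6,a); (7,16,f); (14,12,f); (14,15,a); (15,7,f); (15,12,a); (16,2,f); (16,6,a)
final:
nodes: 2:c4, 6:c1, 7:app, 12:c2, 14:app, 15:app, 16:app
edges: (7,6,a); (7,16,f); (14,12,f); (14,15,a); (15,7,f); (15,12,a); (16,2,f); (16,6,a)


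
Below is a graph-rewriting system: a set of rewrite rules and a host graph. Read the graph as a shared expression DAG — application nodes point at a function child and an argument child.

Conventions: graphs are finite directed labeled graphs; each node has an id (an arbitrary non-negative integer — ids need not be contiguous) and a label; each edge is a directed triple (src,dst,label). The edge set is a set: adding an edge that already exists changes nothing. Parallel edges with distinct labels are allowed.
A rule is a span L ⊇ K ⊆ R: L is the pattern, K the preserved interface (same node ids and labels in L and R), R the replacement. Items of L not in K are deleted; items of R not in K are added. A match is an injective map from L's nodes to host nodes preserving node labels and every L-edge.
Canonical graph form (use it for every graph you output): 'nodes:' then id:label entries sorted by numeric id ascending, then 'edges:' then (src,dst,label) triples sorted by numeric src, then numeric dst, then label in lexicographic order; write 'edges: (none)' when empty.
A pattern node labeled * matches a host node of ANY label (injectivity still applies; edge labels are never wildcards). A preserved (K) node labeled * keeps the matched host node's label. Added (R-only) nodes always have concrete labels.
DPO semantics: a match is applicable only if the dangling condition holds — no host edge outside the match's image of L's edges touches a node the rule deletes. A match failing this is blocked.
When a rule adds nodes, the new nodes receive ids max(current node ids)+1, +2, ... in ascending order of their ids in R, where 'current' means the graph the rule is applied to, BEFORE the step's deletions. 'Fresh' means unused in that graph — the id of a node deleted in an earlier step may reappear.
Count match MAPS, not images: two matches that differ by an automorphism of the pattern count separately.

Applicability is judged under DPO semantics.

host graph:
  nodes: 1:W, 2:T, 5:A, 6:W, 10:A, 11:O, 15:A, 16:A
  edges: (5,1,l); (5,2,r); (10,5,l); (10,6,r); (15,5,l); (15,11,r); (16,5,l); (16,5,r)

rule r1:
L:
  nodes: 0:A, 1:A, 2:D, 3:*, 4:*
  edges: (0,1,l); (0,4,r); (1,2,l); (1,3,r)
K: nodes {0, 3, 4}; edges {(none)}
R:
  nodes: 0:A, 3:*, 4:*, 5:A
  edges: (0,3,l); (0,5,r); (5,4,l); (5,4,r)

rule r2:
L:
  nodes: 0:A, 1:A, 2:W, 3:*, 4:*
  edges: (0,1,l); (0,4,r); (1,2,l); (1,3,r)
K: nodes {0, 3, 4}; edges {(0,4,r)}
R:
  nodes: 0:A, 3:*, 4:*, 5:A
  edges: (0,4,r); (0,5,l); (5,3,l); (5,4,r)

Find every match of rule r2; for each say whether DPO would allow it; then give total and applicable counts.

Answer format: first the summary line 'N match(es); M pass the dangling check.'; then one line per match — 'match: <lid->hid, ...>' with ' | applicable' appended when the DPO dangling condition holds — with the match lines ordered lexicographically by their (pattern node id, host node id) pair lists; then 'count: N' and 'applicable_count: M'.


2 match(es); 0 pass the dangling check.
match: 0->10, 1->5, 2->1, 3->2, 4->6
match: 0->15, 1->5, 2->1, 3->2, 4->11
count: 2
applicable_count: 0


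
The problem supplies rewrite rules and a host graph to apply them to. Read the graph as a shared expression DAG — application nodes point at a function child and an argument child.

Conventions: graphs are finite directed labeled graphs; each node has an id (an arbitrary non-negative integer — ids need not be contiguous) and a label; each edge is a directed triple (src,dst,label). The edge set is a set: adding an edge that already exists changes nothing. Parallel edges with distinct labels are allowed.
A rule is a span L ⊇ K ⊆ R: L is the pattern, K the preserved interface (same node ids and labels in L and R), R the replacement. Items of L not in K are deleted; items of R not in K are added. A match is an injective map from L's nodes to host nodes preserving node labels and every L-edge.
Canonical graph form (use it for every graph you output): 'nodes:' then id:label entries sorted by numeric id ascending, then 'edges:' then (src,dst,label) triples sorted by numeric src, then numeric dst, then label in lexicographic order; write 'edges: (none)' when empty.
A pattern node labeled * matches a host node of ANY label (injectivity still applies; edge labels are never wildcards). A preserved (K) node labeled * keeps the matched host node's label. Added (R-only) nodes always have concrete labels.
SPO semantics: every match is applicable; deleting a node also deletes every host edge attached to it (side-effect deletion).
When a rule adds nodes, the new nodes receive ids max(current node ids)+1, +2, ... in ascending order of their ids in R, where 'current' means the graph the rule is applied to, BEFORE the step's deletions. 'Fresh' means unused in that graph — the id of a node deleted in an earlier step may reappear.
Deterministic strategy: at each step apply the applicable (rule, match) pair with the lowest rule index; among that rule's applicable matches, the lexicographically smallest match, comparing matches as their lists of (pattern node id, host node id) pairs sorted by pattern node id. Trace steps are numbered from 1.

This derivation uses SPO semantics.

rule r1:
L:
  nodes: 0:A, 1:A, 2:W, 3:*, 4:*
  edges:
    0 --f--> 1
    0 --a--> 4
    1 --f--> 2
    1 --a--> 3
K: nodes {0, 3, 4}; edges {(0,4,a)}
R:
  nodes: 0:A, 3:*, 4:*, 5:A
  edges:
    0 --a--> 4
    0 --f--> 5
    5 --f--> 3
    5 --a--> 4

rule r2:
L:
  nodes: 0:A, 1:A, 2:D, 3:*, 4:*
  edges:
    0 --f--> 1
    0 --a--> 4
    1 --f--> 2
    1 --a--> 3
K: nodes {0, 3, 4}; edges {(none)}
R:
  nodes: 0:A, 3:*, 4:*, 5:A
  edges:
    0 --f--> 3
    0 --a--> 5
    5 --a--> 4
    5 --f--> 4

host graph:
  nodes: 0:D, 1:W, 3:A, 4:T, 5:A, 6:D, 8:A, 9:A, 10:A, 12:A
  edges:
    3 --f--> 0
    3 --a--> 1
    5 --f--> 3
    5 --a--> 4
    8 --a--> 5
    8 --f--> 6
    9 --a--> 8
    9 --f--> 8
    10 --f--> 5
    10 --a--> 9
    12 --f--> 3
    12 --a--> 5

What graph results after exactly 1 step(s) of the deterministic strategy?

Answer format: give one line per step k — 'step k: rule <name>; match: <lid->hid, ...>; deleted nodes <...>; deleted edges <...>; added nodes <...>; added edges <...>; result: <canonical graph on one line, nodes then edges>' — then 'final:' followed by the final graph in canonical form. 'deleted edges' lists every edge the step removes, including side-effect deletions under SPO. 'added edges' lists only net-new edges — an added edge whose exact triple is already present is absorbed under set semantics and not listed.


step 1: rule r2; match: 0->5, 1->3, 2->0, 3->1, 4->4; deleted nodes 0, 3; deleted edges (3,0,f); (3,1,a); (5,3,f); (5,4,a); (12,3,f); added nodes 13; added edges (5,1,f); (5,13,a); (13,4,a); (13,4,f); result: nodes: 1:W, 4:T, 5:A, 6:D, 8:A, 9:A, 10:A, 12:A, 13:A edges: (5,1,f); (5,13,a); (8,5,a); (8,6,f); (9,8,a); (9,8,f); (10,5,f); (10,9,a); (12,5,a); (13,4,a); (13,4,f)
final:
nodes: 1:W, 4:T, 5:A, 6:D, 8:A, 9:A, 10:A, 12:A, 13:A
edges: (5,1,f); (5,13,a); (8,5,a); (8,6,f); (9,8,a); (9,8,f); (10,5,f); (10,9,a); (12,5,a); (13,4,a); (13,4,f)


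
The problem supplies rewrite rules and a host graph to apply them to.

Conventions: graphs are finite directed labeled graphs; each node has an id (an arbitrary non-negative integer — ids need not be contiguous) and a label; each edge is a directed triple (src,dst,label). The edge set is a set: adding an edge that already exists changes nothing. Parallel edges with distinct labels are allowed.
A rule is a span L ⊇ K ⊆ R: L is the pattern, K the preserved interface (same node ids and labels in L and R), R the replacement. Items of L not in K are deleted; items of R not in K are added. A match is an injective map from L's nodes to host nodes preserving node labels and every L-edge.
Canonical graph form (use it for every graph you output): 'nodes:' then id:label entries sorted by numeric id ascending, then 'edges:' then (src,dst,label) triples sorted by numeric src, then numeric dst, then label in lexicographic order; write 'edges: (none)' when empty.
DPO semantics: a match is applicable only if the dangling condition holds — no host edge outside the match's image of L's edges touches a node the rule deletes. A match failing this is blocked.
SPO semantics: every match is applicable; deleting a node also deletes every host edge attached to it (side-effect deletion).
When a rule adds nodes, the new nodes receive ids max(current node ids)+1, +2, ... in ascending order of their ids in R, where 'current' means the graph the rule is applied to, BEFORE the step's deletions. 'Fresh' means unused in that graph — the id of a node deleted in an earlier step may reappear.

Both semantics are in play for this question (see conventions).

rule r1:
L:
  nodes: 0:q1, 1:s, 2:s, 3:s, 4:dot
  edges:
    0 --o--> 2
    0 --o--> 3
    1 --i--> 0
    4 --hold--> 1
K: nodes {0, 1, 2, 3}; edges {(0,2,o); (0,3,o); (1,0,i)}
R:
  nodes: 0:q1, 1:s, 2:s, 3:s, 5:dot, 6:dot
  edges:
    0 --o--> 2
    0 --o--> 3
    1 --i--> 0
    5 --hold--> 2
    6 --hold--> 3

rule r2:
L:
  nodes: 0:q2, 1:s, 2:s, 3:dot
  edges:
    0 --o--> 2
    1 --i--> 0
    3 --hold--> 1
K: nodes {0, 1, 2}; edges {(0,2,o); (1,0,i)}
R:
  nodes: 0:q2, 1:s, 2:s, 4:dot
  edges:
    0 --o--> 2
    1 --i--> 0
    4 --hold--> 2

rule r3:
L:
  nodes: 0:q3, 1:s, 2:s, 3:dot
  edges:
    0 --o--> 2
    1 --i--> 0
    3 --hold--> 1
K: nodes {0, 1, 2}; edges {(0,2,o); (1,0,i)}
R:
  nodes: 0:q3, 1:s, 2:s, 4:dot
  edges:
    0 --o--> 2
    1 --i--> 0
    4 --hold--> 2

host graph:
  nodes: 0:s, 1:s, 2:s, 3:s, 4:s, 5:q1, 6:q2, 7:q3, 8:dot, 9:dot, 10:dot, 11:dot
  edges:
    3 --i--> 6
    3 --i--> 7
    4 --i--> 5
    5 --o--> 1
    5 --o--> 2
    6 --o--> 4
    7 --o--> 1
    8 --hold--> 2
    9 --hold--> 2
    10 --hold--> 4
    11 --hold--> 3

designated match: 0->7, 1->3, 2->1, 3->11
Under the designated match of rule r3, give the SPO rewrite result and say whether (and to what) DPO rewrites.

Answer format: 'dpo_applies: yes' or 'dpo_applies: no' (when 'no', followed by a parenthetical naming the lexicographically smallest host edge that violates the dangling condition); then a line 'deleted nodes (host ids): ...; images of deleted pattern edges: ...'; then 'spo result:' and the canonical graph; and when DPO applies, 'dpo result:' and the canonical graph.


dpo_applies: yes
deleted nodes (host ids): 11; images of deleted pattern edges: (11,3,hold)
spo result:
nodes: 0:s, 1:s, 2:s, 3:s, 4:s, 5:q1, 6:q2, 7:q3, 8:dot, 9:dot, 10:dot, 12:dot
edges: (3,6,i); (3,7,i); (4,5,i); (5,1,o); (5,2,o); (6,4,o); (7,1,o); (8,2,hold); (9,2,hold); (10,4,hold); (12,1,hold)
dpo result:
nodes: 0:s, 1:s, 2:s, 3:s, 4:s, 5:q1, 6:q2, 7:q3, 8:dot, 9:dot, 10:dot, 12:dot
edges: (3,6,i); (3,7,i); (4,5,i); (5,1,o); (5,2,o); (6,4,o); (7,1,o); (8,2,hold); (9,2,hold); (10,4,hold); (12,1,hold)
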